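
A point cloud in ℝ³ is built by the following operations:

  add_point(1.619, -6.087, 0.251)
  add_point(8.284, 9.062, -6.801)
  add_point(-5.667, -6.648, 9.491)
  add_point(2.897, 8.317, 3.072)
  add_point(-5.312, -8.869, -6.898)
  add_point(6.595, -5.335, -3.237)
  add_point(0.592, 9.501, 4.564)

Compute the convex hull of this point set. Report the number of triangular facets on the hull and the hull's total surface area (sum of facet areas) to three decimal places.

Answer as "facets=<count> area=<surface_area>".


6 of the 7 inputs are extreme points: [1, 2, 3, 4, 5, 6].

Triangle areas on the boundary:
  f1: (p4, p6, p2) → 147.0649
  f2: (p4, p6, p1) → 146.9046
  f3: (p5, p4, p2) → 102.2694
  f4: (p5, p4, p1) → 92.2010
  f5: (p3, p6, p1) → 10.5603
  f6: (p3, p5, p1) → 79.5051
  f7: (p3, p6, p2) → 26.8884
  f8: (p3, p5, p2) → 126.2248
Σ area = 731.619

Check V−E+F: 6 − 12 + 8 = 2.

facets=8 area=731.619


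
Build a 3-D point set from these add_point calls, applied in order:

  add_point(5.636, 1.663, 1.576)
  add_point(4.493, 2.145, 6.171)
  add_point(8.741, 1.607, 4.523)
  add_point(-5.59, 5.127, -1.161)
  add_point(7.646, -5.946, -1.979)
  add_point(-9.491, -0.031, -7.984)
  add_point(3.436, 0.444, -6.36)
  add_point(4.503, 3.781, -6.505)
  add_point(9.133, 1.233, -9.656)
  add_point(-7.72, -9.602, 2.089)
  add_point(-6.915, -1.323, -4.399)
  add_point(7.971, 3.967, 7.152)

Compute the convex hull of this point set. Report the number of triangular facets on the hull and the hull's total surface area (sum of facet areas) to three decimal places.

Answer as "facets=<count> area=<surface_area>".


facets=14 area=792.352

Extreme-point indices: [1, 2, 3, 4, 5, 7, 8, 9, 11] — 9 of 12 on the boundary.

Area of each hull facet:
  f1: (p9, p8, p5) → 131.2443
  f2: (p4, p9, p8) → 76.6899
  f3: (p4, p11, p9) → 109.9245
  f4: (p3, p9, p5) → 64.5171
  f5: (p2, p11, p8) → 16.9784
  f6: (p2, p4, p8) → 53.1325
  f7: (p2, p4, p11) → 6.1866
  f8: (p7, p11, p8) → 41.1222
  f9: (p7, p3, p11) → 78.7365
  f10: (p7, p8, p5) → 37.0968
  f11: (p7, p3, p5) → 54.0150
  f12: (p1, p11, p9) → 9.5880
  f13: (p1, p3, p9) → 94.8517
  f14: (p1, p3, p11) → 18.2686
Σ area = 792.352

Euler: V−E+F = 9−21+14 = 2.


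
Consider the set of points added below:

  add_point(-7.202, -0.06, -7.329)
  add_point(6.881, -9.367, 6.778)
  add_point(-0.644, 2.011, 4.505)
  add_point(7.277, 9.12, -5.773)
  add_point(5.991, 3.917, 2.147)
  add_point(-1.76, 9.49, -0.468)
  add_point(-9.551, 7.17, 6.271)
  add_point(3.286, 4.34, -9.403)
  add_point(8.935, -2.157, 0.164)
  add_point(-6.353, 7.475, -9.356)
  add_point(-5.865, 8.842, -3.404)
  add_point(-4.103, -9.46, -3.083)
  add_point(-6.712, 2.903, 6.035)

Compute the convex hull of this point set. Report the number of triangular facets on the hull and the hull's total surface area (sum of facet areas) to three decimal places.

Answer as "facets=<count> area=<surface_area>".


Hull vertices (12/13): indices [0, 1, 3, 4, 5, 6, 7, 8, 9, 10, 11, 12].

Triangle areas on the boundary:
  f1: (p7, p11, p8) → 94.1544
  f2: (p1, p11, p8) → 70.7376
  f3: (p3, p7, p8) → 44.4935
  f4: (p9, p3, p7) → 34.6201
  f5: (p12, p11, p6) → 25.0407
  f6: (p12, p1, p6) → 12.2655
  f7: (p12, p1, p11) → 110.6891
  f8: (p4, p1, p8) → 32.9395
  f9: (p4, p3, p8) → 33.0889
  f10: (p4, p1, p6) → 114.0609
  f11: (p0, p7, p11) → 61.6269
  f12: (p0, p9, p7) → 39.0320
  f13: (p0, p11, p6) → 83.4433
  f14: (p0, p9, p6) → 59.8624
  f15: (p5, p4, p6) → 50.0839
  f16: (p5, p4, p3) → 42.9555
  f17: (p10, p9, p3) → 40.7510
  f18: (p10, p5, p3) → 24.4629
  f19: (p10, p9, p6) → 17.7891
  f20: (p10, p5, p6) → 25.9763
Σ area = 1018.074

Check V−E+F: 12 − 30 + 20 = 2.

facets=20 area=1018.074


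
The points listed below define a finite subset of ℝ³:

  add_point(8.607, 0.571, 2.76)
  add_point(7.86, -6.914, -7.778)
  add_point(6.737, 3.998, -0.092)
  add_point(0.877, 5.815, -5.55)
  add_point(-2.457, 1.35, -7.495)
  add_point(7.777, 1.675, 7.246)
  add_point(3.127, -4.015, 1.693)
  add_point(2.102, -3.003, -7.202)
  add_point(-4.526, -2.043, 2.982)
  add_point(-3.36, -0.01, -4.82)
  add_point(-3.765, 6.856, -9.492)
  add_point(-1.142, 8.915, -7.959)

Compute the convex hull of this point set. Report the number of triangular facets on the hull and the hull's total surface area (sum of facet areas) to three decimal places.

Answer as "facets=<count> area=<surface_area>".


facets=18 area=578.097

Extreme-point indices: [0, 1, 2, 4, 5, 6, 7, 8, 9, 10, 11] — 11 of 12 on the boundary.

Per-facet area ½‖(b−a)×(c−a)‖:
  f1: (p5, p11, p8) → 105.8212
  f2: (p5, p1, p0) → 13.0135
  f3: (p2, p5, p0) → 10.7164
  f4: (p2, p5, p11) → 27.1780
  f5: (p2, p1, p0) → 31.1641
  f6: (p2, p1, p11) → 81.5080
  f7: (p6, p1, p8) → 34.6222
  f8: (p6, p5, p8) → 35.8586
  f9: (p6, p5, p1) → 44.7396
  f10: (p9, p1, p8) → 53.8722
  f11: (p10, p1, p11) → 33.1330
  f12: (p10, p4, p1) → 26.8409
  f13: (p10, p9, p4) → 7.3822
  f14: (p10, p11, p8) → 28.1468
  f15: (p10, p9, p8) → 22.8814
  f16: (p7, p4, p1) → 4.5903
  f17: (p7, p9, p1) → 6.8263
  f18: (p7, p9, p4) → 9.8025
Σ area = 578.097

Euler characteristic 11−27+18 = 2 ✓


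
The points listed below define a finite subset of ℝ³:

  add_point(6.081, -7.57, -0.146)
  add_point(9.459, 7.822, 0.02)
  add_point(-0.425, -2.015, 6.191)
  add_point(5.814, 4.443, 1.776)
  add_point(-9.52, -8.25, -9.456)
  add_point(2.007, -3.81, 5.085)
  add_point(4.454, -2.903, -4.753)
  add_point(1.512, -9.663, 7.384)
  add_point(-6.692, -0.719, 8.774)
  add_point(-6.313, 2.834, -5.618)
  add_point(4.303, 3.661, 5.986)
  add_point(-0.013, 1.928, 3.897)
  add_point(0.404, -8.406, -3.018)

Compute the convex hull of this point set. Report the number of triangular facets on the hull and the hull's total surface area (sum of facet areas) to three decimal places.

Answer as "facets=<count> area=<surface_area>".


facets=14 area=874.694

Points on the hull: [0, 1, 4, 6, 7, 8, 9, 10, 12] (9 of 13).

Area of each hull facet:
  f1: (p8, p7, p4) → 116.6433
  f2: (p9, p8, p4) → 89.8636
  f3: (p9, p8, p1) → 126.3547
  f4: (p0, p7, p1) → 67.4562
  f5: (p10, p7, p1) → 46.8394
  f6: (p10, p8, p1) → 29.0321
  f7: (p10, p8, p7) → 69.0096
  f8: (p6, p0, p4) → 52.0851
  f9: (p6, p0, p1) → 41.9463
  f10: (p6, p9, p4) → 73.2416
  f11: (p6, p9, p1) → 78.0215
  f12: (p12, p7, p4) → 48.5481
  f13: (p12, p0, p4) → 6.7648
  f14: (p12, p0, p7) → 28.8873
Σ area = 874.694

Euler: V−E+F = 9−21+14 = 2.


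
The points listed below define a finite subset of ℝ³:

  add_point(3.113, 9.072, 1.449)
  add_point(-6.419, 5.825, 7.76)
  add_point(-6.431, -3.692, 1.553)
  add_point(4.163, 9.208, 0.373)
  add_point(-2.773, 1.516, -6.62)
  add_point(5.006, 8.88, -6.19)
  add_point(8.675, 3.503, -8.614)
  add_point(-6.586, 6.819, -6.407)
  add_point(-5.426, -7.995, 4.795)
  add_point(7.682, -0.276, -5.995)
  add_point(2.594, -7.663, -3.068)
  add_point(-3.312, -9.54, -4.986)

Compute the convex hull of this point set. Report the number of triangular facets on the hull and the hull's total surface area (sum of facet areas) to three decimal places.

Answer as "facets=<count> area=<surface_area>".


Points on the hull: [0, 1, 2, 3, 4, 5, 6, 7, 8, 9, 10, 11] (12 of 12).

Per-facet area ½‖(b−a)×(c−a)‖:
  f1: (p4, p6, p7) → 34.6788
  f2: (p4, p11, p7) → 23.3729
  f3: (p4, p11, p6) → 64.0586
  f4: (p2, p11, p7) → 61.1836
  f5: (p2, p1, p7) → 70.5044
  f6: (p5, p6, p7) → 37.8632
  f7: (p5, p3, p7) → 38.8185
  f8: (p5, p3, p6) → 20.5337
  f9: (p0, p1, p7) → 71.0635
  f10: (p0, p3, p7) → 9.5187
  f11: (p8, p2, p11) → 25.2653
  f12: (p8, p2, p1) → 29.3444
  f13: (p8, p0, p1) → 83.7796
  f14: (p9, p0, p3) → 7.7443
  f15: (p9, p3, p6) → 26.9996
  f16: (p10, p8, p0) → 96.5714
  f17: (p10, p9, p0) → 59.1478
  f18: (p10, p8, p11) → 32.5204
  f19: (p10, p11, p6) → 38.5994
  f20: (p10, p9, p6) → 8.9251
Σ area = 840.493

Euler: V−E+F = 12−30+20 = 2.

facets=20 area=840.493


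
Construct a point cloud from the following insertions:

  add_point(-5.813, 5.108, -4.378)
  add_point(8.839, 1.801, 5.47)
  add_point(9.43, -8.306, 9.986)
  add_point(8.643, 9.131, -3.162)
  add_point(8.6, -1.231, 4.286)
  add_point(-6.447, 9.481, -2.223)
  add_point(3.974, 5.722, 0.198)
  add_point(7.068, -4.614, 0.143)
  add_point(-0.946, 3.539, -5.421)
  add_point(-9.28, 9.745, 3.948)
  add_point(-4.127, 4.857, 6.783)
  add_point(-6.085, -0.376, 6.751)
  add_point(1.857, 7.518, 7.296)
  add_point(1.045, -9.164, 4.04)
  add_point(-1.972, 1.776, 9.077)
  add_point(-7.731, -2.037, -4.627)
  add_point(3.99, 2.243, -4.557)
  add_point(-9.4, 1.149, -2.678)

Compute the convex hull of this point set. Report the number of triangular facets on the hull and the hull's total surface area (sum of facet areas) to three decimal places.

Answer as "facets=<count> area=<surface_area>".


Hull vertices (15/18): indices [0, 1, 2, 3, 5, 7, 8, 9, 11, 12, 13, 14, 15, 16, 17].

Area of each hull facet:
  f1: (p11, p9, p17) → 48.9029
  f2: (p15, p11, p17) → 20.2908
  f3: (p5, p9, p17) → 30.0277
  f4: (p5, p3, p9) → 45.2649
  f5: (p5, p3, p8) → 48.9261
  f6: (p12, p3, p9) → 72.0903
  f7: (p7, p3, p2) → 65.4978
  f8: (p13, p11, p2) → 57.2343
  f9: (p13, p15, p11) → 65.4505
  f10: (p13, p7, p2) → 40.9351
  f11: (p13, p7, p15) → 60.1382
  f12: (p0, p15, p17) → 11.3468
  f13: (p0, p5, p17) → 12.5524
  f14: (p0, p15, p8) → 19.2861
  f15: (p0, p5, p8) → 11.2871
  f16: (p1, p3, p2) → 27.1781
  f17: (p1, p12, p2) → 43.4103
  f18: (p1, p12, p3) → 50.2913
  f19: (p14, p11, p9) → 28.4778
  f20: (p14, p12, p9) → 40.4718
  f21: (p14, p11, p2) → 37.1521
  f22: (p14, p12, p2) → 53.7576
  f23: (p16, p15, p8) → 18.9005
  f24: (p16, p7, p15) → 55.1948
  f25: (p16, p3, p8) → 20.4375
  f26: (p16, p7, p3) → 34.9576
Σ area = 1019.461

Euler characteristic 15−39+26 = 2 ✓

facets=26 area=1019.461


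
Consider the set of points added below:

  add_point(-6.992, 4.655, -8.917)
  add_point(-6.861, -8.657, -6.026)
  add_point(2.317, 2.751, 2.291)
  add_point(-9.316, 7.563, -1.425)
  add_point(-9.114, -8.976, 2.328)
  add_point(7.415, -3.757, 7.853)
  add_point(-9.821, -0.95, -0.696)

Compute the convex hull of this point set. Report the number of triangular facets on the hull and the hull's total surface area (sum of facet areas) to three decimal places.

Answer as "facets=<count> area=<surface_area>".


Points on the hull: [0, 1, 2, 3, 4, 5, 6] (7 of 7).

Triangle areas on the boundary:
  f1: (p0, p3, p6) → 34.6366
  f2: (p1, p0, p6) → 50.6269
  f3: (p1, p0, p5) → 139.1828
  f4: (p4, p3, p6) → 11.1951
  f5: (p4, p3, p5) → 151.1080
  f6: (p4, p1, p6) → 34.8717
  f7: (p4, p1, p5) → 78.6756
  f8: (p2, p3, p5) → 34.3493
  f9: (p2, p0, p5) → 40.3264
  f10: (p2, p0, p3) → 54.5075
Σ area = 629.480

Check V−E+F: 7 − 15 + 10 = 2.

facets=10 area=629.480


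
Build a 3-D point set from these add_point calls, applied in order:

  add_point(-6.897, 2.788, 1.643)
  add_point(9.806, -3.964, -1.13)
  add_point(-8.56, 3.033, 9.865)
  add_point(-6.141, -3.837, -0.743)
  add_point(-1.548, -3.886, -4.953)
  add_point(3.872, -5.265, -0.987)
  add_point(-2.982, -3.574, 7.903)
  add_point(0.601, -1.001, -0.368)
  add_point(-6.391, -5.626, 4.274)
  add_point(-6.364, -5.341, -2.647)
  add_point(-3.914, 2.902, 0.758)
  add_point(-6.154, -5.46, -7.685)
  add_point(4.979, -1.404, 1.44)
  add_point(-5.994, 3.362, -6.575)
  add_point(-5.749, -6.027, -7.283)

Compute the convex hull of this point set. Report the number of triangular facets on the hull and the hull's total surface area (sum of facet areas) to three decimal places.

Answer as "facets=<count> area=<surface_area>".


Hull vertices (11/15): indices [1, 2, 5, 6, 8, 9, 10, 11, 12, 13, 14].

Triangle areas on the boundary:
  f1: (p10, p13, p2) → 26.6469
  f2: (p10, p13, p1) → 58.3404
  f3: (p11, p13, p2) → 73.6222
  f4: (p11, p8, p14) → 4.1686
  f5: (p11, p14, p1) → 5.6128
  f6: (p11, p13, p1) → 76.1407
  f7: (p6, p1, p2) → 52.1697
  f8: (p6, p8, p2) → 23.8602
  f9: (p5, p14, p1) → 20.2071
  f10: (p5, p8, p14) → 57.7424
  f11: (p5, p6, p1) → 28.1915
  f12: (p5, p6, p8) → 29.9353
  f13: (p12, p1, p2) → 8.8483
  f14: (p12, p10, p2) → 47.3872
  f15: (p12, p10, p1) → 14.5924
  f16: (p9, p8, p2) → 31.6487
  f17: (p9, p11, p2) → 20.7957
  f18: (p9, p11, p8) → 1.3081
Σ area = 581.218

Check V−E+F: 11 − 27 + 18 = 2.

facets=18 area=581.218


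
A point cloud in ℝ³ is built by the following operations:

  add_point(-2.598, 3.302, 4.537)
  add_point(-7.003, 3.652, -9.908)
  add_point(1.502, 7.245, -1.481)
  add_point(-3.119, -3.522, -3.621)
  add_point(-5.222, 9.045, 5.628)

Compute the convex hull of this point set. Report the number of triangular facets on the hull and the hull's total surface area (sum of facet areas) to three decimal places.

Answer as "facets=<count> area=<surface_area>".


facets=6 area=291.655

Points on the hull: [0, 1, 2, 3, 4] (5 of 5).

Per-facet area ½‖(b−a)×(c−a)‖:
  f1: (p3, p2, p1) → 56.8926
  f2: (p4, p2, p1) → 62.0155
  f3: (p4, p3, p1) → 78.5530
  f4: (p0, p3, p2) → 42.9348
  f5: (p0, p4, p2) → 26.3968
  f6: (p0, p4, p3) → 24.8621
Σ area = 291.655

Euler characteristic 5−9+6 = 2 ✓


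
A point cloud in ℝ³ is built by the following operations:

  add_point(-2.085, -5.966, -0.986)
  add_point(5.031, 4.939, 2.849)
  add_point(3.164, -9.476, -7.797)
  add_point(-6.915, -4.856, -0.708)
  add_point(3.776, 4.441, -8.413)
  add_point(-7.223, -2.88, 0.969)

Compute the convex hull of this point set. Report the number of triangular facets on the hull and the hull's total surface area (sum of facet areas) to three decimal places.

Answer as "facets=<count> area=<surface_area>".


Points on the hull: [0, 1, 2, 3, 4, 5] (6 of 6).

Area of each hull facet:
  f1: (p4, p1, p5) → 80.6280
  f2: (p4, p2, p1) → 79.0804
  f3: (p0, p1, p5) → 42.7271
  f4: (p0, p2, p1) → 61.5701
  f5: (p3, p4, p5) → 21.0183
  f6: (p3, p4, p2) → 87.7257
  f7: (p3, p0, p5) → 6.1366
  f8: (p3, p0, p2) → 16.9964
Σ area = 395.883

Check V−E+F: 6 − 12 + 8 = 2.

facets=8 area=395.883


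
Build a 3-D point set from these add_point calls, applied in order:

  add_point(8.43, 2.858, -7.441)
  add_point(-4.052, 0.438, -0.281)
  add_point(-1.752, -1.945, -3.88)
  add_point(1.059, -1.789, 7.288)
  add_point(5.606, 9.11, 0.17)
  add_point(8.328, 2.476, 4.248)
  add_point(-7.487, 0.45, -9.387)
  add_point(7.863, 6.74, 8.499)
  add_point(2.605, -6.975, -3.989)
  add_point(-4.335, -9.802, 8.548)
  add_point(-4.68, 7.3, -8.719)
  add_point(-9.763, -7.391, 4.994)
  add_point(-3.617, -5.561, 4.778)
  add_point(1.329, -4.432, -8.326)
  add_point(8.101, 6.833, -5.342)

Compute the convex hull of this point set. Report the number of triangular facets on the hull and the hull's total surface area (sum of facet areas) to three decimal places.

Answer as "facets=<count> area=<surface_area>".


facets=18 area=1031.873

11 of the 15 inputs are extreme points: [0, 4, 5, 6, 7, 8, 9, 10, 11, 13, 14].

Triangle areas on the boundary:
  f1: (p13, p6, p11) → 82.0980
  f2: (p13, p6, p0) → 49.8339
  f3: (p10, p6, p11) → 56.0343
  f4: (p10, p7, p11) → 201.5695
  f5: (p10, p7, p4) → 40.0657
  f6: (p10, p6, p0) → 51.5357
  f7: (p8, p13, p0) → 26.3426
  f8: (p8, p13, p11) → 37.7620
  f9: (p14, p10, p0) → 29.8057
  f10: (p14, p10, p4) → 42.1515
  f11: (p14, p7, p4) → 23.0765
  f12: (p5, p8, p0) → 66.1420
  f13: (p5, p14, p0) → 23.7039
  f14: (p5, p14, p7) → 29.8349
  f15: (p9, p5, p8) → 98.9443
  f16: (p9, p8, p11) → 50.0808
  f17: (p9, p5, p7) → 52.9750
  f18: (p9, p7, p11) → 69.9167
Σ area = 1031.873

Euler characteristic 11−27+18 = 2 ✓


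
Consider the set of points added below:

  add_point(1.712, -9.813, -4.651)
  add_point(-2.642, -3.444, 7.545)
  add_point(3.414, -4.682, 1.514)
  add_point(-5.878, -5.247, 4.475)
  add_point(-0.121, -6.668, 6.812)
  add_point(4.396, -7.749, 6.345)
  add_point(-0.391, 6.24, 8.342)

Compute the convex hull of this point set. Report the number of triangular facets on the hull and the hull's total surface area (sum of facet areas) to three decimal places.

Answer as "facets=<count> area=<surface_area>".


facets=10 area=313.101

Hull vertices (7/7): indices [0, 1, 2, 3, 4, 5, 6].

Facet areas (half cross-product norm):
  f1: (p0, p6, p3) → 81.4023
  f2: (p1, p6, p3) → 19.7698
  f3: (p1, p6, p5) → 39.3580
  f4: (p2, p6, p5) → 38.9319
  f5: (p2, p0, p5) → 22.4682
  f6: (p2, p0, p6) → 30.5221
  f7: (p4, p1, p3) → 10.0017
  f8: (p4, p1, p5) → 6.0247
  f9: (p4, p0, p3) → 37.8742
  f10: (p4, p0, p5) → 26.7480
Σ area = 313.101

Check V−E+F: 7 − 15 + 10 = 2.


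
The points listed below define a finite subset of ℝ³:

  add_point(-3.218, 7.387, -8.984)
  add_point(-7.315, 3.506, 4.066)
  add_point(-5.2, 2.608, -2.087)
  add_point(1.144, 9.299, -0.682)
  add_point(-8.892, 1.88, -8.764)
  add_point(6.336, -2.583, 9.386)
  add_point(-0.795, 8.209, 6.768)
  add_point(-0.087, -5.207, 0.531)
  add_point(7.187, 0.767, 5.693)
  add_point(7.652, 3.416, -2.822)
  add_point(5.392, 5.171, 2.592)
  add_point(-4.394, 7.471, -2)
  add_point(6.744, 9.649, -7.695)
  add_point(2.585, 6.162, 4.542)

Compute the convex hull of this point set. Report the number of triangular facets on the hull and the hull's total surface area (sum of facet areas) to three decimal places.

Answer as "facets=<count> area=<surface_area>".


12 of the 14 inputs are extreme points: [0, 1, 3, 4, 5, 6, 7, 8, 9, 10, 11, 12].

Triangle areas on the boundary:
  f1: (p7, p9, p4) → 87.4277
  f2: (p5, p7, p9) → 64.4081
  f3: (p1, p7, p4) → 73.4153
  f4: (p1, p5, p7) → 66.5965
  f5: (p1, p6, p5) → 55.9469
  f6: (p12, p9, p4) → 68.1245
  f7: (p12, p0, p4) → 21.8761
  f8: (p12, p10, p6) → 41.4464
  f9: (p8, p6, p5) → 26.8137
  f10: (p8, p10, p6) → 22.1383
  f11: (p8, p12, p10) → 20.5926
  f12: (p8, p5, p9) → 9.7767
  f13: (p8, p12, p9) → 20.8647
  f14: (p11, p1, p6) → 31.3748
  f15: (p11, p0, p4) → 27.7438
  f16: (p11, p1, p4) → 38.4184
  f17: (p3, p12, p0) → 39.6613
  f18: (p3, p11, p0) → 21.1261
  f19: (p3, p12, p6) → 14.5399
  f20: (p3, p11, p6) → 23.1976
Σ area = 775.489

Euler characteristic 12−30+20 = 2 ✓

facets=20 area=775.489


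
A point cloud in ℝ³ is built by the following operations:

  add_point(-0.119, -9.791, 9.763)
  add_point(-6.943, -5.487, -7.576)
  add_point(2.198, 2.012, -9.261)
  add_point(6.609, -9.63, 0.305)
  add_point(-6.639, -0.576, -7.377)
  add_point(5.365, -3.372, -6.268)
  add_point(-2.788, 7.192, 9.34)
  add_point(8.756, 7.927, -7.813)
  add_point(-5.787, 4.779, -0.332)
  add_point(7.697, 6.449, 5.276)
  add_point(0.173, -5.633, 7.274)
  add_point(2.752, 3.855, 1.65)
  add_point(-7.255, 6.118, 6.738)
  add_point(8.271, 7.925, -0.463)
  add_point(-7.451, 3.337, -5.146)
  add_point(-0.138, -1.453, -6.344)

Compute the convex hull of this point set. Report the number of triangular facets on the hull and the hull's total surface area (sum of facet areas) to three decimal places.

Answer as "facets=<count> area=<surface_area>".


facets=20 area=1124.685

Points on the hull: [0, 1, 2, 3, 4, 5, 6, 7, 9, 12, 13, 14] (12 of 16).

Per-facet area ½‖(b−a)×(c−a)‖:
  f1: (p2, p7, p14) → 40.3270
  f2: (p12, p7, p14) → 103.7891
  f3: (p12, p6, p7) → 54.4815
  f4: (p12, p6, p0) → 45.3238
  f5: (p12, p1, p14) → 49.1864
  f6: (p12, p1, p0) → 146.4288
  f7: (p9, p6, p0) → 94.9290
  f8: (p4, p2, p14) → 21.5000
  f9: (p4, p1, p14) → 5.7249
  f10: (p4, p1, p2) → 21.8895
  f11: (p3, p1, p0) → 93.7733
  f12: (p3, p9, p0) → 96.1101
  f13: (p13, p6, p7) → 38.3590
  f14: (p13, p9, p6) → 30.4292
  f15: (p13, p3, p7) → 64.9247
  f16: (p13, p3, p9) → 50.1596
  f17: (p5, p1, p2) → 40.5328
  f18: (p5, p3, p1) → 57.2646
  f19: (p5, p2, p7) → 30.8097
  f20: (p5, p3, p7) → 38.7419
Σ area = 1124.685

Euler: V−E+F = 12−30+20 = 2.


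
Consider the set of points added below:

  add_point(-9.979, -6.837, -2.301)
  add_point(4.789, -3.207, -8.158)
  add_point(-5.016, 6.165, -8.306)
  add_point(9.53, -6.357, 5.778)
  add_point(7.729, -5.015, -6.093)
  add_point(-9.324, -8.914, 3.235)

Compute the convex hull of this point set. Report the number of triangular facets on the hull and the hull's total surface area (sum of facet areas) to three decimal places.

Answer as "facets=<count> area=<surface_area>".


facets=8 area=620.924

Points on the hull: [0, 1, 2, 3, 4, 5] (6 of 6).

Facet areas (half cross-product norm):
  f1: (p5, p2, p0) → 34.9353
  f2: (p5, p2, p3) → 181.3307
  f3: (p4, p2, p3) → 98.1632
  f4: (p4, p5, p0) → 53.7358
  f5: (p4, p5, p3) → 111.9141
  f6: (p1, p2, p0) → 95.8951
  f7: (p1, p4, p0) → 30.3441
  f8: (p1, p4, p2) → 14.6060
Σ area = 620.924

Euler: V−E+F = 6−12+8 = 2.


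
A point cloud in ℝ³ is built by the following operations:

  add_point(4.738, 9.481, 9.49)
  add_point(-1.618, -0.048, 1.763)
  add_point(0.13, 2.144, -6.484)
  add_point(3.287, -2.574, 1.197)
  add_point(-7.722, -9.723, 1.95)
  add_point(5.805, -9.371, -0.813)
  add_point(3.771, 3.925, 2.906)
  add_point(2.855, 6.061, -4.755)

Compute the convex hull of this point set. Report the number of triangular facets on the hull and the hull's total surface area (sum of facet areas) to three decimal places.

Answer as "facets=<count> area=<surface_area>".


facets=8 area=574.731

6 of the 8 inputs are extreme points: [0, 1, 2, 4, 5, 7].

Triangle areas on the boundary:
  f1: (p0, p5, p4) → 147.4254
  f2: (p2, p5, p4) → 92.6201
  f3: (p7, p0, p5) → 119.5444
  f4: (p7, p2, p5) → 34.2049
  f5: (p7, p2, p0) → 30.6467
  f6: (p1, p0, p4) → 45.2981
  f7: (p1, p2, p4) → 46.9439
  f8: (p1, p2, p0) → 58.0478
Σ area = 574.731

Check V−E+F: 6 − 12 + 8 = 2.


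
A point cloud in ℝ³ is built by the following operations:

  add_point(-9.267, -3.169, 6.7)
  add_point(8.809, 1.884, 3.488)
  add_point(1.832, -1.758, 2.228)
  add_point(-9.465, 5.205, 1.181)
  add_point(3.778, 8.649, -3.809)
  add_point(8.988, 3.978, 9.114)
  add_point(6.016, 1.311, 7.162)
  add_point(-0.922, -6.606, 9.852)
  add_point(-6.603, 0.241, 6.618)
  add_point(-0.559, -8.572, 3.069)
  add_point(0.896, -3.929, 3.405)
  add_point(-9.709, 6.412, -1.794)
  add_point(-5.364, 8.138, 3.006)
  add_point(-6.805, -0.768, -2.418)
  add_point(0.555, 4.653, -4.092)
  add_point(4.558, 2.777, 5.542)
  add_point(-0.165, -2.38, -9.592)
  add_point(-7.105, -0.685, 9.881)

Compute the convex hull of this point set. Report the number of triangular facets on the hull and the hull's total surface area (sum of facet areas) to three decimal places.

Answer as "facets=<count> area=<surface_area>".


12 of the 18 inputs are extreme points: [0, 1, 3, 4, 5, 7, 9, 11, 12, 13, 16, 17].

Per-facet area ½‖(b−a)×(c−a)‖:
  f1: (p4, p16, p11) → 83.9669
  f2: (p13, p16, p11) → 34.1966
  f3: (p13, p16, p9) → 56.0055
  f4: (p12, p17, p5) → 87.3330
  f5: (p12, p4, p11) → 38.0365
  f6: (p12, p4, p5) → 81.0898
  f7: (p7, p9, p5) → 50.9681
  f8: (p7, p17, p5) → 62.1398
  f9: (p1, p4, p5) → 30.4631
  f10: (p1, p4, p16) → 72.5515
  f11: (p1, p9, p5) → 40.1333
  f12: (p1, p16, p9) → 93.8482
  f13: (p0, p13, p9) → 48.7261
  f14: (p0, p7, p9) → 33.2997
  f15: (p0, p7, p17) → 19.5852
  f16: (p0, p13, p11) → 37.7958
  f17: (p3, p12, p11) → 8.5105
  f18: (p3, p12, p17) → 28.5710
  f19: (p3, p0, p11) → 9.1779
  f20: (p3, p0, p17) → 22.9207
Σ area = 939.319

Euler: V−E+F = 12−30+20 = 2.

facets=20 area=939.319


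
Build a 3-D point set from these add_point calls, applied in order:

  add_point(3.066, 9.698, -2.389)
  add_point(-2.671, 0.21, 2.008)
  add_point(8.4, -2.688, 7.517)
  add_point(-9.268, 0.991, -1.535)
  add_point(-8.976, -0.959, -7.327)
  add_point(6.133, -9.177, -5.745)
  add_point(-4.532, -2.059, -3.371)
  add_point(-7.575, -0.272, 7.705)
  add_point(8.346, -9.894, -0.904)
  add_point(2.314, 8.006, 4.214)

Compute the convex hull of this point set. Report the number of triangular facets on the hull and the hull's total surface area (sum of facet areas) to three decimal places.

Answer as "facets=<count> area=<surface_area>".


facets=12 area=848.553

Hull vertices (8/10): indices [0, 2, 3, 4, 5, 7, 8, 9].

Triangle areas on the boundary:
  f1: (p8, p0, p2) → 92.6881
  f2: (p7, p8, p2) → 89.0817
  f3: (p4, p0, p3) → 46.0683
  f4: (p4, p7, p3) → 14.2014
  f5: (p9, p0, p2) → 39.9535
  f6: (p9, p7, p2) → 82.7398
  f7: (p9, p0, p3) → 49.6863
  f8: (p9, p7, p3) → 61.9723
  f9: (p5, p8, p0) → 52.0978
  f10: (p5, p4, p0) → 135.9912
  f11: (p5, p7, p8) → 55.0466
  f12: (p5, p4, p7) → 129.0256
Σ area = 848.553

Euler characteristic 8−18+12 = 2 ✓


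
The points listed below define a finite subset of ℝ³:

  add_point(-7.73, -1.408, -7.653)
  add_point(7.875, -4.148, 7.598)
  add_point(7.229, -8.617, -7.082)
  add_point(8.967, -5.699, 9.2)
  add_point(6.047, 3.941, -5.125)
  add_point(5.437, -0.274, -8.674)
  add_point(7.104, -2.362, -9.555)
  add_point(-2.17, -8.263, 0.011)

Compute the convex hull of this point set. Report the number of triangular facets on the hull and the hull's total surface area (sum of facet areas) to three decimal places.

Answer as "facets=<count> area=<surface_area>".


facets=12 area=583.284

Extreme-point indices: [0, 1, 2, 3, 4, 5, 6, 7] — 8 of 8 on the boundary.

Facet areas (half cross-product norm):
  f1: (p7, p3, p0) → 63.6629
  f2: (p7, p2, p0) → 68.8524
  f3: (p7, p2, p3) → 84.1932
  f4: (p1, p3, p0) → 14.9222
  f5: (p1, p4, p0) → 113.6369
  f6: (p1, p4, p3) → 7.1082
  f7: (p6, p2, p0) → 50.3829
  f8: (p6, p4, p3) → 68.0876
  f9: (p6, p2, p3) → 54.8304
  f10: (p5, p4, p0) → 36.4535
  f11: (p5, p6, p0) → 15.5816
  f12: (p5, p6, p4) → 5.5724
Σ area = 583.284

Euler: V−E+F = 8−18+12 = 2.


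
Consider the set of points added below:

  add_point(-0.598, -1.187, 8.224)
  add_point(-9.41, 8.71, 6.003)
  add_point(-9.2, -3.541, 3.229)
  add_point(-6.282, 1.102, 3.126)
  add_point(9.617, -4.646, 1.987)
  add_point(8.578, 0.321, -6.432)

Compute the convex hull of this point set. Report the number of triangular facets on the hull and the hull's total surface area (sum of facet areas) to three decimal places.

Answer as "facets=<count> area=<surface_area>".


facets=6 area=517.283

Points on the hull: [0, 1, 2, 4, 5] (5 of 6).

Per-facet area ½‖(b−a)×(c−a)‖:
  f1: (p5, p4, p1) → 112.9638
  f2: (p0, p4, p1) → 62.9161
  f3: (p2, p5, p1) → 129.1174
  f4: (p2, p0, p1) → 60.8661
  f5: (p2, p5, p4) → 92.5596
  f6: (p2, p0, p4) → 58.8600
Σ area = 517.283

Check V−E+F: 5 − 9 + 6 = 2.


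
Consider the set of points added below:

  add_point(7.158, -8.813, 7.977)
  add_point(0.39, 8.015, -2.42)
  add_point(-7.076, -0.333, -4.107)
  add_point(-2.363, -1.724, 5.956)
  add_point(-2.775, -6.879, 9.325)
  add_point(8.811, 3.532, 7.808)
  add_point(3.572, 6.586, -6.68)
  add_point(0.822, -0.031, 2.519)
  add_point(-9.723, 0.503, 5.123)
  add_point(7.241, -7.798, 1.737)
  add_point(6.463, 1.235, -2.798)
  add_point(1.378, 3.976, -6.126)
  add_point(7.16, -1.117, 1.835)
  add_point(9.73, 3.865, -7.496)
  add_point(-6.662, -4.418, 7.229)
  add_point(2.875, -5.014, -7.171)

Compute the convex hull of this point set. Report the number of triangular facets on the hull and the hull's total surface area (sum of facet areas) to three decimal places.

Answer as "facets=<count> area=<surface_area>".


facets=18 area=954.815

Hull vertices (11/16): indices [0, 1, 2, 4, 5, 6, 8, 9, 13, 14, 15].

Triangle areas on the boundary:
  f1: (p5, p1, p8) → 101.8792
  f2: (p5, p0, p13) → 95.4216
  f3: (p5, p1, p13) → 76.5165
  f4: (p4, p5, p8) → 85.8601
  f5: (p4, p5, p0) → 63.4800
  f6: (p9, p0, p13) → 32.5604
  f7: (p9, p15, p13) → 57.8022
  f8: (p9, p4, p0) → 32.0677
  f9: (p9, p4, p15) → 64.0293
  f10: (p6, p1, p13) → 12.9170
  f11: (p6, p15, p13) → 36.9330
  f12: (p14, p4, p8) → 6.4013
  f13: (p14, p4, p15) → 43.4849
  f14: (p2, p6, p15) → 61.7309
  f15: (p2, p14, p8) → 29.4956
  f16: (p2, p14, p15) → 68.5785
  f17: (p2, p1, p8) → 54.5639
  f18: (p2, p6, p1) → 31.0931
Σ area = 954.815

Check V−E+F: 11 − 27 + 18 = 2.


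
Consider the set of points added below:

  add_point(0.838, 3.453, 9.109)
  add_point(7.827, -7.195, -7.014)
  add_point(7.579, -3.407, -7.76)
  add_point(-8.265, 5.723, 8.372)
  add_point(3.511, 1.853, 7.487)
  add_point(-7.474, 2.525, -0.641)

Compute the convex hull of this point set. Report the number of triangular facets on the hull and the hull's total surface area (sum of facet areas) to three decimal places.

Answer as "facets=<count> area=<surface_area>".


facets=8 area=424.070

Extreme-point indices: [0, 1, 2, 3, 4, 5] — 6 of 6 on the boundary.

Area of each hull facet:
  f1: (p0, p1, p3) → 88.9186
  f2: (p2, p0, p3) → 85.4874
  f3: (p5, p1, p3) → 77.2560
  f4: (p5, p2, p3) → 70.2511
  f5: (p5, p2, p1) → 32.5580
  f6: (p4, p0, p1) → 18.5743
  f7: (p4, p2, p1) → 31.8190
  f8: (p4, p2, p0) → 19.2053
Σ area = 424.070

Check V−E+F: 6 − 12 + 8 = 2.


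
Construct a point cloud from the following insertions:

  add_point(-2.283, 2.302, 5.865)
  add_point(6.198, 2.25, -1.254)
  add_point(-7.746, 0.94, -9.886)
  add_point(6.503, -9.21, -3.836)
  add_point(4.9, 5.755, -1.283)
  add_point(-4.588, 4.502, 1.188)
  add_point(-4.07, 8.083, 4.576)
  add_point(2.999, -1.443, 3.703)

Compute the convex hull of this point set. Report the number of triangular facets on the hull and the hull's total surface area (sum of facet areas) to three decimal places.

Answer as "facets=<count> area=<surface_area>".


8 of the 8 inputs are extreme points: [0, 1, 2, 3, 4, 5, 6, 7].

Per-facet area ½‖(b−a)×(c−a)‖:
  f1: (p0, p3, p2) → 132.7531
  f2: (p4, p3, p2) → 116.7041
  f3: (p4, p6, p2) → 83.9974
  f4: (p5, p6, p2) → 14.7926
  f5: (p5, p0, p2) → 22.5182
  f6: (p5, p0, p6) → 13.2570
  f7: (p1, p4, p3) → 8.5136
  f8: (p7, p0, p6) → 15.6729
  f9: (p7, p4, p6) → 46.8514
  f10: (p7, p1, p4) → 12.2163
  f11: (p7, p0, p3) → 22.0751
  f12: (p7, p1, p3) → 38.3234
Σ area = 527.675

Euler characteristic 8−18+12 = 2 ✓

facets=12 area=527.675


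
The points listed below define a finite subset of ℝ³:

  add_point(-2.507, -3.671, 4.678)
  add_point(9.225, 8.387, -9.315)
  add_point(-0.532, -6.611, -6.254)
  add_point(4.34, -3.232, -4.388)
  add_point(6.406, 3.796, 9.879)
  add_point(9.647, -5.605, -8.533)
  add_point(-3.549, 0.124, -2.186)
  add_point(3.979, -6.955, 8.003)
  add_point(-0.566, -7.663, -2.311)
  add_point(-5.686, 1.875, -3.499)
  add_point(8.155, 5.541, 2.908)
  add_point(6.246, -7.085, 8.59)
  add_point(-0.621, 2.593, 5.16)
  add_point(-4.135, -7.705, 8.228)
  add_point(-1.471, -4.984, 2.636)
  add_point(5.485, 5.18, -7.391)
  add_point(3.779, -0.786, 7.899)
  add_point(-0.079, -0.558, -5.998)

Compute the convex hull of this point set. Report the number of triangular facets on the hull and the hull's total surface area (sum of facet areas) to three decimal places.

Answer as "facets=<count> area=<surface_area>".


facets=16 area=959.755

10 of the 18 inputs are extreme points: [1, 2, 4, 5, 8, 9, 10, 11, 12, 13].

Area of each hull facet:
  f1: (p2, p1, p9) → 87.0103
  f2: (p2, p1, p5) → 73.2338
  f3: (p2, p13, p9) → 73.0620
  f4: (p10, p1, p5) → 84.8388
  f5: (p10, p4, p1) → 7.1700
  f6: (p12, p13, p9) → 56.8459
  f7: (p12, p13, p4) → 46.9875
  f8: (p12, p1, p9) → 85.5999
  f9: (p12, p4, p1) → 78.7298
  f10: (p11, p13, p4) → 56.8418
  f11: (p11, p10, p5) → 106.0221
  f12: (p11, p10, p4) → 40.1955
  f13: (p8, p2, p13) → 8.9644
  f14: (p8, p11, p13) → 55.4526
  f15: (p8, p2, p5) → 20.7429
  f16: (p8, p11, p5) → 78.0579
Σ area = 959.755

Check V−E+F: 10 − 24 + 16 = 2.


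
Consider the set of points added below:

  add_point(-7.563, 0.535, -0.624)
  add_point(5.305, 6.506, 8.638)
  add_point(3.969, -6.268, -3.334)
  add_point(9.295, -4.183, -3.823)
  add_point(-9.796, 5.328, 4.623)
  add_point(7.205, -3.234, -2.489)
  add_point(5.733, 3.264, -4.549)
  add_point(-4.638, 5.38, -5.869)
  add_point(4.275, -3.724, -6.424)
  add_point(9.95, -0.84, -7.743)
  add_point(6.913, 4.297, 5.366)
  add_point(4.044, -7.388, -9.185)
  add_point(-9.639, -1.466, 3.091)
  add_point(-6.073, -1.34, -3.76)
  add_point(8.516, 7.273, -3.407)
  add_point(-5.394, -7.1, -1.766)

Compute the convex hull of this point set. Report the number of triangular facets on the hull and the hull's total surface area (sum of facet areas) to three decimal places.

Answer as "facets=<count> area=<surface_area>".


Extreme-point indices: [1, 2, 3, 4, 7, 9, 10, 11, 12, 13, 14, 15] — 12 of 16 on the boundary.

Triangle areas on the boundary:
  f1: (p7, p11, p9) → 68.0691
  f2: (p14, p7, p9) → 62.8138
  f3: (p14, p10, p9) → 43.0098
  f4: (p14, p10, p1) → 15.7771
  f5: (p14, p1, p4) → 97.8516
  f6: (p14, p7, p4) → 76.1508
  f7: (p12, p7, p4) → 39.8758
  f8: (p12, p1, p4) → 54.2624
  f9: (p12, p15, p1) → 76.2056
  f10: (p13, p7, p11) → 46.0514
  f11: (p13, p15, p11) → 36.6702
  f12: (p13, p12, p7) → 25.8173
  f13: (p13, p12, p15) → 22.9196
  f14: (p2, p15, p1) → 83.6342
  f15: (p2, p15, p11) → 28.0333
  f16: (p3, p10, p1) → 6.6020
  f17: (p3, p2, p1) → 48.4272
  f18: (p3, p10, p9) → 32.7287
  f19: (p3, p11, p9) → 20.9107
  f20: (p3, p2, p11) → 17.0936
Σ area = 902.904

Euler: V−E+F = 12−30+20 = 2.

facets=20 area=902.904


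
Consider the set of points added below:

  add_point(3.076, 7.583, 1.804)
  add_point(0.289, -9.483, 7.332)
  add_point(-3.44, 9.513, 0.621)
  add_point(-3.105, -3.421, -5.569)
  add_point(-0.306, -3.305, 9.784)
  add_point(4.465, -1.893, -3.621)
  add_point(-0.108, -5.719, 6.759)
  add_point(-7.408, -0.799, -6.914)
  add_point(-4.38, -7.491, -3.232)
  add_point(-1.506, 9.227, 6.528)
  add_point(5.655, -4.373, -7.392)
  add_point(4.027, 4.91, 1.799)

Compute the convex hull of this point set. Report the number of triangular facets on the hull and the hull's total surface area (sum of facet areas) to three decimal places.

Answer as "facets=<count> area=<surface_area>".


9 of the 12 inputs are extreme points: [0, 1, 2, 4, 7, 8, 9, 10, 11].

Per-facet area ½‖(b−a)×(c−a)‖:
  f1: (p2, p10, p7) → 90.4390
  f2: (p0, p2, p10) → 50.7471
  f3: (p8, p10, p7) → 46.3390
  f4: (p8, p1, p10) → 66.2092
  f5: (p4, p8, p7) → 56.3483
  f6: (p4, p8, p1) → 38.7312
  f7: (p11, p1, p10) → 97.1452
  f8: (p11, p0, p10) → 13.2059
  f9: (p11, p4, p1) → 38.2864
  f10: (p9, p2, p7) → 33.5428
  f11: (p9, p4, p7) → 109.3684
  f12: (p9, p0, p2) → 18.9503
  f13: (p9, p11, p0) → 8.5640
  f14: (p9, p11, p4) → 50.1334
Σ area = 718.010

Euler characteristic 9−21+14 = 2 ✓

facets=14 area=718.010


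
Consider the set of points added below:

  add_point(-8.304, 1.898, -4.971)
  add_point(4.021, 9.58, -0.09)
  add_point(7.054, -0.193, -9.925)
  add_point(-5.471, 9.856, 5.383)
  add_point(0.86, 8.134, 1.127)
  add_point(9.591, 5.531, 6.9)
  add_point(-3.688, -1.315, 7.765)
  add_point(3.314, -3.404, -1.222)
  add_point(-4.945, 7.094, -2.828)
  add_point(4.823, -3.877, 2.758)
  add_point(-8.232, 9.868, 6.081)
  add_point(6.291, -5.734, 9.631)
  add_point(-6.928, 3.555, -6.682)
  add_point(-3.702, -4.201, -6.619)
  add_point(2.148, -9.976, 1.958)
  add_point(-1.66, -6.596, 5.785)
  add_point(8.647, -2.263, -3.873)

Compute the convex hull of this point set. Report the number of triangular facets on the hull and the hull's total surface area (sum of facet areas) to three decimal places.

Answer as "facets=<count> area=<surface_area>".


14 of the 17 inputs are extreme points: [0, 1, 2, 3, 5, 6, 8, 10, 11, 12, 13, 14, 15, 16].

Facet areas (half cross-product norm):
  f1: (p13, p2, p14) → 70.7246
  f2: (p16, p2, p5) → 35.9289
  f3: (p16, p2, p14) → 32.4973
  f4: (p11, p10, p5) → 110.5774
  f5: (p11, p16, p5) → 74.2100
  f6: (p11, p16, p14) → 55.9932
  f7: (p12, p10, p0) → 18.5303
  f8: (p12, p13, p0) → 10.7395
  f9: (p12, p13, p2) → 50.1428
  f10: (p1, p2, p5) → 69.3604
  f11: (p1, p12, p2) → 89.4746
  f12: (p6, p11, p10) → 46.4344
  f13: (p6, p10, p0) → 75.2560
  f14: (p3, p10, p5) → 9.5351
  f15: (p3, p1, p5) → 53.1939
  f16: (p3, p1, p10) → 4.2556
  f17: (p8, p12, p10) → 20.2976
  f18: (p8, p1, p10) → 47.9659
  f19: (p8, p1, p12) → 19.7901
  f20: (p15, p6, p0) → 41.7187
  f21: (p15, p13, p0) → 49.9801
  f22: (p15, p13, p14) → 37.5687
  f23: (p15, p11, p14) → 27.5464
  f24: (p15, p6, p11) → 26.5204
Σ area = 1078.242

Euler: V−E+F = 14−36+24 = 2.

facets=24 area=1078.242


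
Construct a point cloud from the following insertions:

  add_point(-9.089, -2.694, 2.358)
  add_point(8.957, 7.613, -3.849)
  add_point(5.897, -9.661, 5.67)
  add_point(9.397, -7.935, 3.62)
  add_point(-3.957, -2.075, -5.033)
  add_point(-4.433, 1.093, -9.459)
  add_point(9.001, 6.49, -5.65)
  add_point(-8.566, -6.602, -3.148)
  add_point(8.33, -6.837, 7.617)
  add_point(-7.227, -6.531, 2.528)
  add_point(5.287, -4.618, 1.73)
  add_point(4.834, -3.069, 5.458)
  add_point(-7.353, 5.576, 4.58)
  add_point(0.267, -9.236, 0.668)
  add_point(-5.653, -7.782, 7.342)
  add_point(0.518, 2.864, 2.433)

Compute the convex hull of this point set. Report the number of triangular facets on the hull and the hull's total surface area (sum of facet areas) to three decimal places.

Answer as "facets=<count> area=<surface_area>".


facets=18 area=960.230

Points on the hull: [0, 1, 2, 3, 5, 6, 7, 8, 12, 13, 14] (11 of 16).

Triangle areas on the boundary:
  f1: (p12, p5, p0) → 57.5280
  f2: (p12, p5, p1) → 114.4800
  f3: (p7, p5, p0) → 36.3280
  f4: (p6, p1, p3) → 18.2037
  f5: (p6, p5, p3) → 127.0242
  f6: (p6, p5, p1) → 14.6455
  f7: (p14, p12, p0) → 32.1993
  f8: (p14, p7, p0) → 26.6212
  f9: (p8, p1, p3) → 36.4097
  f10: (p8, p12, p1) → 156.2527
  f11: (p8, p14, p12) → 96.1594
  f12: (p13, p5, p3) → 67.3911
  f13: (p13, p7, p5) → 53.6080
  f14: (p13, p14, p7) → 42.4016
  f15: (p2, p8, p3) → 7.9894
  f16: (p2, p8, p14) → 22.8547
  f17: (p2, p13, p3) → 16.0438
  f18: (p2, p13, p14) → 34.0895
Σ area = 960.230

Euler characteristic 11−27+18 = 2 ✓


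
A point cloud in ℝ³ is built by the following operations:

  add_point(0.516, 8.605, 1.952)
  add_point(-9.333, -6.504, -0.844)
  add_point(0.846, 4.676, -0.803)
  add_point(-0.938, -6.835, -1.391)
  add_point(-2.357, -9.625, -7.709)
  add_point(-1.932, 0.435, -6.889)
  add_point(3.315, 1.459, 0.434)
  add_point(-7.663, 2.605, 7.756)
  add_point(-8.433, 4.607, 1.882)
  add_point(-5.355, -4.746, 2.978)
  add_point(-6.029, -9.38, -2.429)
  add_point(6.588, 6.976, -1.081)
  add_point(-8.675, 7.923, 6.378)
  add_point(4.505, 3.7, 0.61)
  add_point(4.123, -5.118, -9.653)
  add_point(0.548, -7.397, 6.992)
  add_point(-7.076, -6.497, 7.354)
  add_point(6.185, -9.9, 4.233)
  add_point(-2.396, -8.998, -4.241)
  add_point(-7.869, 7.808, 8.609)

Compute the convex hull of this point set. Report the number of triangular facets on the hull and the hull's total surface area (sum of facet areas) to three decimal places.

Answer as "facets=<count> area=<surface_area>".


Hull vertices (13/20): indices [0, 1, 4, 5, 8, 10, 11, 12, 14, 15, 16, 17, 19].

Per-facet area ½‖(b−a)×(c−a)‖:
  f1: (p19, p17, p11) → 152.6536
  f2: (p14, p17, p11) → 106.3884
  f3: (p4, p14, p17) → 57.6547
  f4: (p5, p4, p1) → 49.0158
  f5: (p5, p4, p14) → 33.8448
  f6: (p5, p14, p11) → 52.9224
  f7: (p15, p19, p17) → 38.1260
  f8: (p15, p16, p17) → 11.8272
  f9: (p15, p16, p19) → 54.4099
  f10: (p10, p16, p17) → 66.6810
  f11: (p10, p4, p17) → 44.5335
  f12: (p10, p16, p1) → 19.6091
  f13: (p10, p4, p1) → 10.5969
  f14: (p8, p5, p1) → 58.8224
  f15: (p12, p8, p1) → 20.7872
  f16: (p12, p16, p1) → 61.5535
  f17: (p12, p16, p19) → 17.0759
  f18: (p0, p8, p5) → 53.5071
  f19: (p0, p12, p8) → 26.8047
  f20: (p0, p5, p11) → 40.9705
  f21: (p0, p19, p11) → 13.6267
  f22: (p0, p12, p19) → 12.0736
Σ area = 1003.485

Check V−E+F: 13 − 33 + 22 = 2.

facets=22 area=1003.485
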